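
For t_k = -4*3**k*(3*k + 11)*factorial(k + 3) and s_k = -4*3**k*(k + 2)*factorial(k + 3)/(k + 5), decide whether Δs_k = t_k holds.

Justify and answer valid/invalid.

Invalid: residual 12*3**k*(3*k**2 + 26*k + 54)*factorial(k + 3)/((k + 5)*(k + 6)) ≠ 0.

s_(k+1) = -12*3**k*(k + 3)*factorial(k + 4)/(k + 6)
s_(k+1) − s_k = -4*3**k*(3*k**3 + 35*k**2 + 133*k + 168)*factorial(k + 3)/((k + 5)*(k + 6))
(s_(k+1) − s_k) − t_k = 12*3**k*(3*k**2 + 26*k + 54)*factorial(k + 3)/((k + 5)*(k + 6))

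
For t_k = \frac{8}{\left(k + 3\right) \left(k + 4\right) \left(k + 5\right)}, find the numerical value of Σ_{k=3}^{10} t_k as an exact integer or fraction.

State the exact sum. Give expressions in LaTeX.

Σ = 8/105

Ratio r(k) = (k + 3)/(k + 6).
Factor: A=k + 3; B=k + 6; C=1.
Solve (k + 3)·f(k+1) − (k + 5)·f(k) = 1.
Degrees (1,1,0) ⇒ d ≤ 2.
Solving with deg f ≤ 2: f(k) = k*(k + 7)/24.
R(k) = B(k−1)·f(k)/C(k) = k*(k + 5)*(k + 7)/24; s_k = R·t_k = k*(k + 7)/(3*(k + 3)*(k + 4)).
Δs = 8/(k**3 + 12*k**2 + 47*k + 60), as required.
Sum = s_(11) − s_(3); s_(11) = 11/35, s_(3) = 5/21 ⇒ 8/105.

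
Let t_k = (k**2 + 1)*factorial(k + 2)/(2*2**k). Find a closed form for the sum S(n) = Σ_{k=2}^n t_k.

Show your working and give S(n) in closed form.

S(n) = 2**(-n - 1)*(n - 1)*factorial(n + 3)

Ratio r(k) = (k + 3)*((k + 1)**2 + 1)/(2*(k**2 + 1)).
So A=k/2 + 3/2 and B=1, with C=k**2 + 1.
f must satisfy (k/2 + 3/2)·f(k+1) − (1)·f(k) = k**2 + 1.
Degrees (1,0,2) ⇒ d ≤ 1.
A polynomial solution: f(k) = 2*(k - 2).
Then R = B(k−1)f/C = 2*(k - 2)/(k**2 + 1), so s_k = R(k)·t_k = (k - 2)*factorial(k + 2)/2**k.
Verify: (k**2 + 1)*factorial(k + 2)/(2*2**k) matches t_k.
Evaluate: s_(n+1) = 2**(-n - 1)*(n - 1)*factorial(n + 3); subtract s_(2) = 0 ⇒ S(n) = 2**(-n - 1)*(n - 1)*factorial(n + 3).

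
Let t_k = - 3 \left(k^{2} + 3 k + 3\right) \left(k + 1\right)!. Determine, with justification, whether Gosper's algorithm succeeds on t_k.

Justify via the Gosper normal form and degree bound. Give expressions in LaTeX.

Yes. s_k = - 3 \left(k + 1\right) \left(k + 1\right)!.

Ratio r(k) = (k + 2)*(3*k + (k + 1)**2 + 6)/(k**2 + 3*k + 3).
So A=k + 2 and B=1, with C=k**2 + 3*k + 3.
Set up (k + 2)·f(k+1) − (1)·f(k) − (k**2 + 3*k + 3) = 0.
Bound: deg f ≤ 1.
A polynomial solution: f(k) = k + 1.
Get s_k = R·t_k = -3*(k + 1)*factorial(k + 1) with R(k) = B(k−1)f(k)/C(k) = (k + 1)/(k**2 + 3*k + 3).
Verify: -3*(k**2 + 3*k + 3)*factorial(k + 1) matches t_k.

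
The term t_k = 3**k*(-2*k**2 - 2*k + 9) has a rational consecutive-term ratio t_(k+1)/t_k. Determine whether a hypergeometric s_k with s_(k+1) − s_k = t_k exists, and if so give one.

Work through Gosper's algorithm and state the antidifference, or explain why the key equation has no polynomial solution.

s_k = 3**k*(-k**2 + 2*k + 3)

t_(k+1)/t_k = 3*(2*k**2 + 6*k - 5)/(2*k**2 + 2*k - 9).
Gosper form: A/B · C(k+1)/C(k) with A=3, B=1, C=k**2 + k - 9/2.
Key eq: (3)·f(k+1) = (1)·f(k) + (k**2 + k - 9/2).
d = 2 from the (0,0,2) case.
A polynomial solution: f(k) = (k - 3)*(k + 1)/2.
Get s_k = R·t_k = 3**k*(-k**2 + 2*k + 3) with R(k) = B(k−1)f(k)/C(k) = (k - 3)*(k + 1)/(2*k**2 + 2*k - 9).
Check: Δs_k = 3**k*(-2*k**2 - 2*k + 9). ✓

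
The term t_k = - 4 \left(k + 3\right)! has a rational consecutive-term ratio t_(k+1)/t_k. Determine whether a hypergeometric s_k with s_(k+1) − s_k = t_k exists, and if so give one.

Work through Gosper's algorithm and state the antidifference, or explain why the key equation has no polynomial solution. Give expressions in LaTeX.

r(k) = k + 4 after simplifying.
Normal form (A,B,C) = (k + 4, 1, 1).
Set up (k + 4)·f(k+1) − (1)·f(k) − (1) = 0.
From deg A=1, deg B=0, deg C=0: d=-1.
Bound -1 < 0, so the key equation has no polynomial solution.

none (Gosper's algorithm certifies no s_k)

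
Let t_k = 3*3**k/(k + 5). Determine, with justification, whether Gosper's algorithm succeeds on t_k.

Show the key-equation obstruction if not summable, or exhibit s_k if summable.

No — t_k has no hypergeometric antidifference.

The ratio is 3*(k + 5)/(k + 6).
Factor: A=3*k + 15; B=k + 6; C=1.
Need (3*k + 15)·f(k+1) − (k + 5)·f(k) = 1.
Degrees (1,1,0) ⇒ d ≤ -1.
deg f ≤ -1 is impossible — no certificate.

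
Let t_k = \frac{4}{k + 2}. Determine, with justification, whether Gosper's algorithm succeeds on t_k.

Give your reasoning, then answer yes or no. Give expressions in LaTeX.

t_(k+1)/t_k = (k + 2)/(k + 3).
A = k + 2, B = k + 3, C = 1.
Key eq: (k + 2)·f(k+1) = (k + 2)·f(k) + (1).
deg f ≤ 0 (via 1,1,0).
Generic f = c0 gives residual -1; -1 = 0 cannot hold, so t_k is not Gosper-summable.

No — key equation has no polynomial f.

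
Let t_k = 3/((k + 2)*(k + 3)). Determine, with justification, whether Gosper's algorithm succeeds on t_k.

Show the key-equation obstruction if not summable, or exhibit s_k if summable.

r(k) = (k + 2)/(k + 4) after simplifying.
Take A(k)=k + 2, B(k)=k + 4, C(k)=1.
Key eq: (k + 2)·f(k+1) = (k + 3)·f(k) + (1).
d = 1 from the (1,1,0) case.
Coefficient equations give f(k) = k/2.
Get s_k = R·t_k = 3*k/(2*(k + 2)) with R(k) = B(k−1)f(k)/C(k) = k*(k + 3)/2.
s_(k+1) − s_k = 3/(k**2 + 5*k + 6) = t_k.

Yes. s_k = 3*k/(2*(k + 2)).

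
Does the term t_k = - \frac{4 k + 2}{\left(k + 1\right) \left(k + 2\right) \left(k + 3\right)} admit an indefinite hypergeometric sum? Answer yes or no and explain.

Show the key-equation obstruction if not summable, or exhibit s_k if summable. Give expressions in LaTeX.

Yes. s_k = - \frac{k \left(3 k + 1\right)}{2 \left(k + 1\right) \left(k + 2\right)}.

Step 1: r(k) = (k + 1)*(2*k + 3)/((k + 4)*(2*k + 1)).
Gosper form: A/B · C(k+1)/C(k) with A=k + 1, B=k + 4, C=k + 1/2.
Key eq: (k + 1)·f(k+1) = (k + 3)·f(k) + (k + 1/2).
d = 2 from the (1,1,1) case.
Solving with deg f ≤ 2: f(k) = k*(3*k + 1)/8.
Get s_k = R·t_k = -k*(3*k + 1)/(2*(k + 1)*(k + 2)) with R(k) = B(k−1)f(k)/C(k) = k*(k + 3)*(3*k + 1)/(4*(2*k + 1)).
Check: Δs_k = 2*(-2*k - 1)/(k**3 + 6*k**2 + 11*k + 6). ✓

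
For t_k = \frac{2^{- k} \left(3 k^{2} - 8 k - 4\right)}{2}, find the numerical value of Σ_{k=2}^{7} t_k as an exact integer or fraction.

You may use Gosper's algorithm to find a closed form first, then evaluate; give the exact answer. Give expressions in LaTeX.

Compute t_(k+1)/t_k: get (3*k**2 - 2*k - 9)/(2*(3*k**2 - 8*k - 4)).
Take A(k)=1/2, B(k)=1, C(k)=k**2 - 8*k/3 - 4/3.
Need (1/2)·f(k+1) − (1)·f(k) = k**2 - 8*k/3 - 4/3.
d = 2 from the (0,0,2) case.
Match coefficients ⇒ f(k) = -2*(3*k**2 - 2*k - 3)/3.
Certificate R = B(k−1)f/C = -2*(3*k**2 - 2*k - 3)/(3*k**2 - 8*k - 4) gives s_k = (-3*k**2 + 2*k + 3)/2**k.
Check: Δs_k = (3*k**2 - 8*k - 4)/(2*2**k). ✓
Σ_(k=2)^(7) t_k = s_(8) − s_(2) = -173/256 − (-5/4) = 147/256.

Σ = 147/256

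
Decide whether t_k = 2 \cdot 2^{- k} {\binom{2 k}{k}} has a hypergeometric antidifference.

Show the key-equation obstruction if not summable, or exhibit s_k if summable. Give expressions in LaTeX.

Compute t_(k+1)/t_k: get (2*k + 1)/(k + 1).
A = 2*k + 1, B = k + 1, C = 1.
Key eq: (2*k + 1)·f(k+1) = (k)·f(k) + (1).
Bound: deg f ≤ -1.
Negative degree bound (-1): no f exists, t_k not Gosper-summable.

No; the degree bound rules out any f.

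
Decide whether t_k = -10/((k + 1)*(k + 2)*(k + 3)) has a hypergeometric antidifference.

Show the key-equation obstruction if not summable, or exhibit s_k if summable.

Compute t_(k+1)/t_k: get (k + 1)/(k + 4).
So A=k + 1 and B=k + 4, with C=1.
Set up (k + 1)·f(k+1) − (k + 3)·f(k) − (1) = 0.
d = 2 from the (1,1,0) case.
Solve for f: f(k) = k*(k + 3)/4 (degree 2 ≤ 2).
Certificate R = B(k−1)f/C = k*(k + 3)**2/4 gives s_k = 5*k*(-k - 3)/(2*(k + 1)*(k + 2)).
Check: Δs_k = -10/(k**3 + 6*k**2 + 11*k + 6). ✓

Yes. s_k = 5*k*(-k - 3)/(2*(k + 1)*(k + 2)).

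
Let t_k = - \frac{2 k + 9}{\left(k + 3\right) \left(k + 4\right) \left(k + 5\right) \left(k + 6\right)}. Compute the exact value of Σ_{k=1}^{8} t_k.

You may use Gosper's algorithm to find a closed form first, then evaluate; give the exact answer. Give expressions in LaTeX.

Σ = -1/28

r(k) = (k + 3)*(2*k + 11)/((k + 7)*(2*k + 9)) after simplifying.
So A=k + 3 and B=k + 7, with C=k + 9/2.
Solve (k + 3)·f(k+1) − (k + 6)·f(k) = k + 9/2.
d = 3 from the (1,1,1) case.
A polynomial solution: f(k) = k*(k + 4)*(k + 8)/30.
Certificate R = B(k−1)f/C = k*(k + 4)*(k + 6)*(k + 8)/(15*(2*k + 9)) gives s_k = k*(-k - 8)/(15*(k**2 + 8*k + 15)).
Δs = (-2*k - 9)/(k**4 + 18*k**3 + 119*k**2 + 342*k + 360), as required.
Σ_(k=1)^(8) t_k = s_(9) − s_(1) = -17/280 − (-1/40) = -1/28.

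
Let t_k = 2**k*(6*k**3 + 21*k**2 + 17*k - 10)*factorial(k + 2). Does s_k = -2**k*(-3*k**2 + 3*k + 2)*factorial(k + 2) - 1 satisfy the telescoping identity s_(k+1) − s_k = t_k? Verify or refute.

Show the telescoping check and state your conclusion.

Valid: the claim telescopes to t_k.

s_(k+1) = -2**(k + 1)*(3*k - 3*(k + 1)**2 + 5)*factorial(k + 3) - 1
s_(k+1) − s_k = 2**k*(6*k**3 + 21*k**2 + 17*k - 10)*factorial(k + 2)
(s_(k+1) − s_k) − t_k = 0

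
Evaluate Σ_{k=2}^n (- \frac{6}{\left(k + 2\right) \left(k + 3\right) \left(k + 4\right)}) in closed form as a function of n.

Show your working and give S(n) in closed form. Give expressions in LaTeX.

The ratio is (k + 2)/(k + 5).
Gosper form: A/B · C(k+1)/C(k) with A=k + 2, B=k + 5, C=1.
Set up (k + 2)·f(k+1) − (k + 4)·f(k) − (1) = 0.
Bound: deg f ≤ 2.
Solving with deg f ≤ 2: f(k) = k*(k + 5)/12.
Get s_k = R·t_k = k*(-k - 5)/(2*(k + 2)*(k + 3)) with R(k) = B(k−1)f(k)/C(k) = k*(k + 4)*(k + 5)/12.
s_(k+1) − s_k = -6/(k**3 + 9*k**2 + 26*k + 24) = t_k.
Telescope: S(n) = s_(n+1) − s_(2) = (-n**2 - 7*n - 6)/(2*(n**2 + 7*n + 12)) − (-7/20) = 3*(-n**2 - 7*n + 8)/(20*(n**2 + 7*n + 12)).

S(n) = \frac{3 \left(- n^{2} - 7 n + 8\right)}{20 \left(n^{2} + 7 n + 12\right)}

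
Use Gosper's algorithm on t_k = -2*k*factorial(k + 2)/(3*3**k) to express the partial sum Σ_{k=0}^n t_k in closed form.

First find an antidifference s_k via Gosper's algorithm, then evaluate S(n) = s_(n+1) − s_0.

S(n) = 4 - 2*factorial(n + 3)/(3*3**n)

t_(k+1)/t_k = (k + 1)*(k + 3)/(3*k).
Normal form (A,B,C) = (k/3 + 1, 1, k).
Need (k/3 + 1)·f(k+1) − (1)·f(k) = k.
Bound: deg f ≤ 0.
Solving with deg f ≤ 0: f(k) = 3.
So s_k = (B(k−1)f/C)·t_k = (3/k)·t_k = -2*factorial(k + 2)/3**k.
Check: Δs_k = -2*k*factorial(k + 2)/(3*3**k). ✓
Σ_(k=0)^n t_k = s_(n+1) − s_(0) = (-2*3**(-n - 1)*factorial(n + 3)) − (-4), i.e. 4 - 2*factorial(n + 3)/(3*3**n).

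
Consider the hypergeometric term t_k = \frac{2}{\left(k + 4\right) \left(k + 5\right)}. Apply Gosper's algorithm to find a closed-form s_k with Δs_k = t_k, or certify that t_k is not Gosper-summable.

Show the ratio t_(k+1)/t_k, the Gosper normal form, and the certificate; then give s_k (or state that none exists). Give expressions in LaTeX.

s_k = \frac{k}{2 \left(k + 4\right)}

Step 1: r(k) = (k + 4)/(k + 6).
Factor: A=k + 4; B=k + 6; C=1.
Need (k + 4)·f(k+1) − (k + 5)·f(k) = 1.
d = 1 from the (1,1,0) case.
A polynomial solution: f(k) = k/4.
So s_k = (B(k−1)f/C)·t_k = (k*(k + 5)/4)·t_k = k/(2*(k + 4)).
Δs = 2/(k**2 + 9*k + 20), as required.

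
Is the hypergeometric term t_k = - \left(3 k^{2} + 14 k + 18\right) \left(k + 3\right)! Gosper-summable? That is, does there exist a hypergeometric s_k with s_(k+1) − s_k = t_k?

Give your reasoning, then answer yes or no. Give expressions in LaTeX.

The ratio is (k + 4)*(14*k + 3*(k + 1)**2 + 32)/(3*k**2 + 14*k + 18).
Factor: A=k + 4; B=1; C=k**2 + 14*k/3 + 6.
Key eq: (k + 4)·f(k+1) = (1)·f(k) + (k**2 + 14*k/3 + 6).
d = 1 from the (1,0,2) case.
Match coefficients ⇒ f(k) = (3*k + 2)/3.
So s_k = (B(k−1)f/C)·t_k = ((3*k + 2)/(3*k**2 + 14*k + 18))·t_k = -(3*k + 2)*factorial(k + 3).
s_(k+1) − s_k = -(3*k**2 + 14*k + 18)*factorial(k + 3) = t_k.

Yes. s_k = - \left(3 k + 2\right) \left(k + 3\right)!.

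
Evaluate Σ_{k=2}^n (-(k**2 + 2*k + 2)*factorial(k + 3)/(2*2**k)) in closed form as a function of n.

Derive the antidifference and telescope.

S(n) = 30 - n*factorial(n + 4)/(2*2**n)

t_(k+1)/t_k = (k + 4)*(2*k + (k + 1)**2 + 4)/(2*(k**2 + 2*k + 2)).
Take A(k)=k/2 + 2, B(k)=1, C(k)=k**2 + 2*k + 2.
Set up (k/2 + 2)·f(k+1) − (1)·f(k) − (k**2 + 2*k + 2) = 0.
deg f ≤ 1 (via 1,0,2).
Match coefficients ⇒ f(k) = 2*(k - 1).
Then R = B(k−1)f/C = 2*(k - 1)/(k**2 + 2*k + 2), so s_k = R(k)·t_k = -(k - 1)*factorial(k + 3)/2**k.
Δs = -(k**2 + 2*k + 2)*factorial(k + 3)/(2*2**k), as required.
Evaluate: s_(n+1) = -2**(-n - 1)*n*factorial(n + 4); subtract s_(2) = -30 ⇒ S(n) = 30 - n*factorial(n + 4)/(2*2**n).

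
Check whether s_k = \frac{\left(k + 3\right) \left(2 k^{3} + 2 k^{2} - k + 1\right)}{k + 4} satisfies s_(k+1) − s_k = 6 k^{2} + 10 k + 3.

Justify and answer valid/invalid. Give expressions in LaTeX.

Invalid: residual \frac{- 4 k^{3} - 32 k^{2} - 44 k - 11}{k^{2} + 9 k + 20} ≠ 0.

s_(k+1) = (k + 4)*(-k + 2*(k + 1)**3 + 2*(k + 1)**2)/(k + 5)
s_(k+1) − s_k = (6*k**4 + 60*k**3 + 181*k**2 + 183*k + 49)/(k**2 + 9*k + 20)
(s_(k+1) − s_k) − t_k = (-4*k**3 - 32*k**2 - 44*k - 11)/(k**2 + 9*k + 20)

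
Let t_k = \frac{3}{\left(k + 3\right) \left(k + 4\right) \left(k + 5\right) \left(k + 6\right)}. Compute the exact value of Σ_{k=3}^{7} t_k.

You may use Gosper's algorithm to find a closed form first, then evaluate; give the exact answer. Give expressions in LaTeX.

Σ = 115/48048

Step 1: r(k) = (k + 3)/(k + 7).
Take A(k)=k + 3, B(k)=k + 7, C(k)=1.
Solve (k + 3)·f(k+1) − (k + 6)·f(k) = 1.
Bound: deg f ≤ 3.
Coefficient equations give f(k) = k*(k**2 + 12*k + 47)/180.
Certificate R = B(k−1)f/C = k*(k + 6)*(k**2 + 12*k + 47)/180 gives s_k = k*(k**2 + 12*k + 47)/(60*(k + 3)*(k + 4)*(k + 5)).
s_(k+1) − s_k = 3/(k**4 + 18*k**3 + 119*k**2 + 342*k + 360) = t_k.
Σ_(k=3)^(7) t_k = s_(8) − s_(3) = 23/1430 − (23/1680) = 115/48048.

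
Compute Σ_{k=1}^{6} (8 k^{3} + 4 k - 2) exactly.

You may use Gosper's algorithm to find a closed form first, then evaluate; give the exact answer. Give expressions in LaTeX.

Σ = 3600

The ratio is (2*k + 4*(k + 1)**3 + 1)/(4*k**3 + 2*k - 1).
Normal form (A,B,C) = (1, 1, k**3 + k/2 - 1/4).
Key eq: (1)·f(k+1) = (1)·f(k) + (k**3 + k/2 - 1/4).
Degrees (0,0,3) ⇒ d ≤ 4.
Solving with deg f ≤ 4: f(k) = k*(k**3 - 2*k**2 + 2*k - 2)/4.
So s_k = (B(k−1)f/C)·t_k = (k*(k**3 - 2*k**2 + 2*k - 2)/(4*k**3 + 2*k - 1))·t_k = 2*k*(k**3 - 2*k**2 + 2*k - 2).
Check: Δs_k = 8*k**3 + 4*k - 2. ✓
Σ_(k=1)^(6) t_k = s_(7) − s_(1) = 3598 − (-2) = 3600.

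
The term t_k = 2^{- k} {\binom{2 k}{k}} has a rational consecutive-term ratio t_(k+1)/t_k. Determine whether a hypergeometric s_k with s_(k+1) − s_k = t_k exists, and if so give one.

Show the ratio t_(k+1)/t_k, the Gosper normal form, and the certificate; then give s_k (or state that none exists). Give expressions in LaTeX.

not Gosper-summable; s_k does not exist

t_(k+1)/t_k = (2*k + 1)/(k + 1).
Take A(k)=2*k + 1, B(k)=k + 1, C(k)=1.
Need (2*k + 1)·f(k+1) − (k)·f(k) = 1.
d = -1 from the (1,1,0) case.
Bound -1 < 0, so the key equation has no polynomial solution.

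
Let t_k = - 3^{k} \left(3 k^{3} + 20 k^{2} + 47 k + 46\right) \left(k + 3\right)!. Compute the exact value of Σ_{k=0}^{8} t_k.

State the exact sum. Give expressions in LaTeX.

Σ = -867393341337588

t_(k+1)/t_k = 3*(3*k**4 + 41*k**3 + 212*k**2 + 500*k + 464)/(3*k**3 + 20*k**2 + 47*k + 46).
Gosper form: A/B · C(k+1)/C(k) with A=3*k + 12, B=1, C=k**3 + 20*k**2/3 + 47*k/3 + 46/3.
Set up (3*k + 12)·f(k+1) − (1)·f(k) − (k**3 + 20*k**2/3 + 47*k/3 + 46/3) = 0.
deg f ≤ 2 (via 1,0,3).
Match coefficients ⇒ f(k) = (k**2 + k + 2)/3.
Then R = B(k−1)f/C = (k**2 + k + 2)/(3*k**3 + 20*k**2 + 47*k + 46), so s_k = R(k)·t_k = -3**k*(k**2 + k + 2)*factorial(k + 3).
s_(k+1) − s_k = -3**k*(3*k**3 + 20*k**2 + 47*k + 46)*factorial(k + 3) = t_k.
Σ_(k=0)^(8) t_k = s_(9) − s_(0) = -867393341337600 − (-12) = -867393341337588.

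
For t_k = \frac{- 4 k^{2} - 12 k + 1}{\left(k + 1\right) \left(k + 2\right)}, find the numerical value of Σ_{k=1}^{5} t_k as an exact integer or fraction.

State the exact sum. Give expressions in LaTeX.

Σ = -235/14

r(k) = (k + 1)*(12*k + 4*(k + 1)**2 + 11)/((k + 3)*(4*k**2 + 12*k - 1)) after simplifying.
Gosper form: A/B · C(k+1)/C(k) with A=k + 1, B=k + 3, C=k**2 + 3*k - 1/4.
Solve (k + 1)·f(k+1) − (k + 2)·f(k) = k**2 + 3*k - 1/4.
deg f ≤ 2 (via 1,1,2).
Coefficient equations give f(k) = k*(4*k - 5)/4.
Then R = B(k−1)f/C = k*(k + 2)*(4*k - 5)/(4*k**2 + 12*k - 1), so s_k = R(k)·t_k = k*(5 - 4*k)/(k + 1).
Verify: (-4*k**2 - 12*k + 1)/(k**2 + 3*k + 2) matches t_k.
Σ_(k=1)^(5) t_k = s_(6) − s_(1) = -114/7 − (1/2) = -235/14.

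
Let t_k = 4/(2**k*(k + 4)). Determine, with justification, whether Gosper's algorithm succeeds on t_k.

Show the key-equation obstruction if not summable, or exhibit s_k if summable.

Ratio r(k) = (k + 4)/(2*(k + 5)).
Normal form (A,B,C) = (k/2 + 2, k + 5, 1).
Need (k/2 + 2)·f(k+1) − (k + 4)·f(k) = 1.
From deg A=1, deg B=1, deg C=0: d=-1.
Negative degree bound (-1): no f exists, t_k not Gosper-summable.

No — key equation has no polynomial f.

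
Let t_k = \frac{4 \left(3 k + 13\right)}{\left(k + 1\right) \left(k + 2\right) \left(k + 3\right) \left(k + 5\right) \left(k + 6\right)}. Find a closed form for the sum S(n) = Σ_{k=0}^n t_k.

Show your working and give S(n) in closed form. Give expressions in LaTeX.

S(n) = \frac{2 \left(n^{3} + 11 n^{2} + 36 n + 26\right)}{5 \left(n^{3} + 11 n^{2} + 36 n + 36\right)}

t_(k+1)/t_k = (k + 1)*(k + 5)*(3*k + 16)/((k + 4)*(k + 7)*(3*k + 13)).
So A=k + 1 and B=k + 7, with C=k**2 + 25*k/3 + 52/3.
Need (k + 1)·f(k+1) − (k + 6)·f(k) = k**2 + 25*k/3 + 52/3.
deg f ≤ 5 (via 1,1,2).
Solve for f: f(k) = k*(k + 3)*(k + 4)*(k**2 + 8*k + 17)/30 (degree 5 ≤ 5).
Then R = B(k−1)f/C = k*(k + 3)*(k + 6)*(k**2 + 8*k + 17)/(10*(3*k + 13)), so s_k = R(k)·t_k = 2*k*(k**2 + 8*k + 17)/(5*(k**3 + 8*k**2 + 17*k + 10)).
s_(k+1) − s_k = 4*(3*k + 13)/(k**5 + 17*k**4 + 107*k**3 + 307*k**2 + 396*k + 180) = t_k.
s_(n+1) = 2*(n**3 + 11*n**2 + 36*n + 26)/(5*(n**3 + 11*n**2 + 36*n + 36)) and s_(0) = 0, so S(n) = 2*(n**3 + 11*n**2 + 36*n + 26)/(5*(n**3 + 11*n**2 + 36*n + 36)).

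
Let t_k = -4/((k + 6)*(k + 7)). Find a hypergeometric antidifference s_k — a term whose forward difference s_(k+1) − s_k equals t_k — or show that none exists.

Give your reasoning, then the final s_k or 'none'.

s_k = -2*k/(3*k + 18)

Step 1: r(k) = (k + 6)/(k + 8).
A = k + 6, B = k + 8, C = 1.
Need (k + 6)·f(k+1) − (k + 7)·f(k) = 1.
From deg A=1, deg B=1, deg C=0: d=1.
A polynomial solution: f(k) = k/6.
Then R = B(k−1)f/C = k*(k + 7)/6, so s_k = R(k)·t_k = -2*k/(3*k + 18).
Δs = -4/(k**2 + 13*k + 42), as required.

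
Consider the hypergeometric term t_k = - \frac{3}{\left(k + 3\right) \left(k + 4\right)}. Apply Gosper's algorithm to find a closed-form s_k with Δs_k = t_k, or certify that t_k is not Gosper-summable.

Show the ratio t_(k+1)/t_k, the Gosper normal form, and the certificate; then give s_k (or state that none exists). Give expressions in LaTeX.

s_k = - \frac{k}{k + 3}

t_(k+1)/t_k = (k + 3)/(k + 5).
So A=k + 3 and B=k + 5, with C=1.
Key eq: (k + 3)·f(k+1) = (k + 4)·f(k) + (1).
From deg A=1, deg B=1, deg C=0: d=1.
Coefficient equations give f(k) = k/3.
Get s_k = R·t_k = -k/(k + 3) with R(k) = B(k−1)f(k)/C(k) = k*(k + 4)/3.
s_(k+1) − s_k = -3/(k**2 + 7*k + 12) = t_k.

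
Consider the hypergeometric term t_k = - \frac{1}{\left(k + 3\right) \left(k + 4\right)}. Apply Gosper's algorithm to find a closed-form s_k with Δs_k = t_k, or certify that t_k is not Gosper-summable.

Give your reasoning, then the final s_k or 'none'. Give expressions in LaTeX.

s_k = - \frac{k}{3 k + 9}

Step 1: r(k) = (k + 3)/(k + 5).
Take A(k)=k + 3, B(k)=k + 5, C(k)=1.
Solve (k + 3)·f(k+1) − (k + 4)·f(k) = 1.
d = 1 from the (1,1,0) case.
Solve for f: f(k) = k/3 (degree 1 ≤ 1).
So s_k = (B(k−1)f/C)·t_k = (k*(k + 4)/3)·t_k = -k/(3*k + 9).
Δs = -1/(k**2 + 7*k + 12), as required.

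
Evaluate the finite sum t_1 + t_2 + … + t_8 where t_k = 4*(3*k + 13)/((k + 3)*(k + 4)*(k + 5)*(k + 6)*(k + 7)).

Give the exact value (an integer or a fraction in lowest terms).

Compute t_(k+1)/t_k: get (k + 3)*(3*k + 16)/((k + 8)*(3*k + 13)).
Take A(k)=k + 3, B(k)=k + 8, C(k)=k + 13/3.
Solve (k + 3)·f(k+1) − (k + 7)·f(k) = k + 13/3.
Degrees (1,1,1) ⇒ d ≤ 4.
Match coefficients ⇒ f(k) = k*(k + 4)*(k**2 + 14*k + 63)/270.
Then R = B(k−1)f/C = k*(k + 4)*(k + 7)*(k**2 + 14*k + 63)/(90*(3*k + 13)), so s_k = R(k)·t_k = 2*k*(k**2 + 14*k + 63)/(45*(k**3 + 14*k**2 + 63*k + 90)).
Check: Δs_k = 4*(3*k + 13)/(k**5 + 25*k**4 + 245*k**3 + 1175*k**2 + 2754*k + 2520). ✓
Evaluate s at k=9 and k=1: 3/70 and 13/630; difference 1/45.

Σ = 1/45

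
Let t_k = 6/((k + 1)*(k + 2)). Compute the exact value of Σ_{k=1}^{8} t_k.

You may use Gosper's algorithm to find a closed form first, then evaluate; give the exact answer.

r(k) = (k + 1)/(k + 3) after simplifying.
Factor: A=k + 1; B=k + 3; C=1.
f must satisfy (k + 1)·f(k+1) − (k + 2)·f(k) = 1.
Degrees (1,1,0) ⇒ d ≤ 1.
Coefficient equations give f(k) = k.
Then R = B(k−1)f/C = k*(k + 2), so s_k = R(k)·t_k = 6*k/(k + 1).
Δs = 6/(k**2 + 3*k + 2), as required.
Telescoping: Σ = s_(9) − s_(1) = 27/5 − (3) = 12/5.

Σ = 12/5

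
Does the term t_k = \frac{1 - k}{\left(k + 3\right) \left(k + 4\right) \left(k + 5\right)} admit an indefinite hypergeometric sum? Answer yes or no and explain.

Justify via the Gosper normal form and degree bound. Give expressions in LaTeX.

Yes. s_k = \frac{k \left(5 - k\right)}{12 \left(k + 3\right) \left(k + 4\right)}.

t_(k+1)/t_k = k*(k + 3)/((k - 1)*(k + 6)).
Take A(k)=k + 3, B(k)=k + 6, C(k)=k - 1.
Need (k + 3)·f(k+1) − (k + 5)·f(k) = k - 1.
From deg A=1, deg B=1, deg C=1: d=2.
Solve for f: f(k) = k*(k - 5)/12 (degree 2 ≤ 2).
Certificate R = B(k−1)f/C = k*(k - 5)*(k + 5)/(12*(k - 1)) gives s_k = k*(5 - k)/(12*(k + 3)*(k + 4)).
Verify: (1 - k)/(k**3 + 12*k**2 + 47*k + 60) matches t_k.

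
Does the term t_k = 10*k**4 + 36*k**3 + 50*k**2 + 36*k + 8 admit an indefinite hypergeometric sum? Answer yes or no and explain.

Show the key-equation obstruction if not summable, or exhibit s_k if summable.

Yes. s_k = 2*k*(k**4 + 2*k**3 + k**2 + k - 1).

r(k) = (5*k**4 + 38*k**3 + 109*k**2 + 142*k + 70)/(5*k**4 + 18*k**3 + 25*k**2 + 18*k + 4) after simplifying.
Gosper form: A/B · C(k+1)/C(k) with A=1, B=1, C=k**4 + 18*k**3/5 + 5*k**2 + 18*k/5 + 4/5.
Need (1)·f(k+1) − (1)·f(k) = k**4 + 18*k**3/5 + 5*k**2 + 18*k/5 + 4/5.
d = 5 from the (0,0,4) case.
A polynomial solution: f(k) = k*(k**4 + 2*k**3 + k**2 + k - 1)/5.
R(k) = B(k−1)·f(k)/C(k) = k*(k**4 + 2*k**3 + k**2 + k - 1)/(5*k**4 + 18*k**3 + 25*k**2 + 18*k + 4); s_k = R·t_k = 2*k*(k**4 + 2*k**3 + k**2 + k - 1).
s_(k+1) − s_k = 10*k**4 + 36*k**3 + 50*k**2 + 36*k + 8 = t_k.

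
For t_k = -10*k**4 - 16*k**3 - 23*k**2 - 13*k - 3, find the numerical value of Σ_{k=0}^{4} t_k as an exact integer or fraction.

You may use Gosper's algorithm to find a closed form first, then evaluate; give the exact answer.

r(k) = (10*k**4 + 56*k**3 + 131*k**2 + 147*k + 65)/(10*k**4 + 16*k**3 + 23*k**2 + 13*k + 3) after simplifying.
Factor: A=1; B=1; C=k**4 + 8*k**3/5 + 23*k**2/10 + 13*k/10 + 3/10.
Set up (1)·f(k+1) − (1)·f(k) − (k**4 + 8*k**3/5 + 23*k**2/10 + 13*k/10 + 3/10) = 0.
From deg A=0, deg B=0, deg C=4: d=5.
Solve for f: f(k) = k**2*(2*k**3 - k**2 + 3*k - 1)/10 (degree 5 ≤ 5).
Get s_k = R·t_k = k**2*(-2*k**3 + k**2 - 3*k + 1) with R(k) = B(k−1)f(k)/C(k) = k**2*(2*k**3 - k**2 + 3*k - 1)/(10*k**4 + 16*k**3 + 23*k**2 + 13*k + 3).
Verify: -10*k**4 - 16*k**3 - 23*k**2 - 13*k - 3 matches t_k.
Σ_(k=0)^(4) t_k = s_(5) − s_(0) = -5975 − (0) = -5975.

Σ = -5975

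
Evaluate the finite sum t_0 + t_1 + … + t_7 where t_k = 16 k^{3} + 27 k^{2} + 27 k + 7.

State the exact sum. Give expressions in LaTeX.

Σ = 17136

The ratio is (16*k**3 + 75*k**2 + 129*k + 77)/(16*k**3 + 27*k**2 + 27*k + 7).
Take A(k)=1, B(k)=1, C(k)=k**3 + 27*k**2/16 + 27*k/16 + 7/16.
Need (1)·f(k+1) − (1)·f(k) = k**3 + 27*k**2/16 + 27*k/16 + 7/16.
Bound: deg f ≤ 4.
Solve for f: f(k) = k*(4*k**3 + k**2 + 4*k - 2)/16 (degree 4 ≤ 4).
Certificate R = B(k−1)f/C = k*(4*k**3 + k**2 + 4*k - 2)/(16*k**3 + 27*k**2 + 27*k + 7) gives s_k = k*(4*k**3 + k**2 + 4*k - 2).
s_(k+1) − s_k = 16*k**3 + 27*k**2 + 27*k + 7 = t_k.
Σ_(k=0)^(7) t_k = s_(8) − s_(0) = 17136 − (0) = 17136.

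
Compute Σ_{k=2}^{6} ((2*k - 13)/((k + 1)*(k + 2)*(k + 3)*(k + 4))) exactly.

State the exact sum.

Σ = -3/80

Compute t_(k+1)/t_k: get (k + 1)*(2*k - 11)/((k + 5)*(2*k - 13)).
Take A(k)=k + 1, B(k)=k + 5, C(k)=k - 13/2.
Solve (k + 1)·f(k+1) − (k + 4)·f(k) = k - 13/2.
deg f ≤ 3 (via 1,1,1).
Solving with deg f ≤ 3: f(k) = -k*(2*k**2 + 12*k + 25)/6.
Certificate R = B(k−1)f/C = -k*(k + 4)*(2*k**2 + 12*k + 25)/(3*(2*k - 13)) gives s_k = k*(-2*k**2 - 12*k - 25)/(3*(k + 1)*(k + 2)*(k + 3)).
Δs = (2*k - 13)/(k**4 + 10*k**3 + 35*k**2 + 50*k + 24), as required.
Sum = s_(7) − s_(2); s_(7) = -161/240, s_(2) = -19/30 ⇒ -3/80.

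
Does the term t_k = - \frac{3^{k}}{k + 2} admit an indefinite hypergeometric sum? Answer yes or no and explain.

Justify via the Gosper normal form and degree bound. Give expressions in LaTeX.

t_(k+1)/t_k = 3*(k + 2)/(k + 3).
Factor: A=3*k + 6; B=k + 3; C=1.
Need (3*k + 6)·f(k+1) − (k + 2)·f(k) = 1.
Bound: deg f ≤ -1.
Bound -1 < 0, so the key equation has no polynomial solution.

No — negative degree bound, so no certificate f.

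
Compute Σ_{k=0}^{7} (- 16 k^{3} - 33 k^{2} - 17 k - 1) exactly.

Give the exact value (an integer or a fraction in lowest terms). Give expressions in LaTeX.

Step 1: r(k) = (16*k**3 + 81*k**2 + 131*k + 67)/(16*k**3 + 33*k**2 + 17*k + 1).
Normal form (A,B,C) = (1, 1, k**3 + 33*k**2/16 + 17*k/16 + 1/16).
Key eq: (1)·f(k+1) = (1)·f(k) + (k**3 + 33*k**2/16 + 17*k/16 + 1/16).
deg f ≤ 4 (via 0,0,3).
Match coefficients ⇒ f(k) = k*(4*k**3 + 3*k**2 - 4*k - 2)/16.
Then R = B(k−1)f/C = k*(4*k**3 + 3*k**2 - 4*k - 2)/(16*k**3 + 33*k**2 + 17*k + 1), so s_k = R(k)·t_k = k*(-4*k**3 - 3*k**2 + 4*k + 2).
Check: Δs_k = -16*k**3 - 33*k**2 - 17*k - 1. ✓
Σ_(k=0)^(7) t_k = s_(8) − s_(0) = -17648 − (0) = -17648.

Σ = -17648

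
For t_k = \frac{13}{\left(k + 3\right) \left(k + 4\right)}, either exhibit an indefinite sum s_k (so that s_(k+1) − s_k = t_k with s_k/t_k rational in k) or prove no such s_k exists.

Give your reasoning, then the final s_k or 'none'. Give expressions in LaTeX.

Compute t_(k+1)/t_k: get (k + 3)/(k + 5).
Take A(k)=k + 3, B(k)=k + 5, C(k)=1.
Set up (k + 3)·f(k+1) − (k + 4)·f(k) − (1) = 0.
From deg A=1, deg B=1, deg C=0: d=1.
A polynomial solution: f(k) = k/3.
Get s_k = R·t_k = 13*k/(3*(k + 3)) with R(k) = B(k−1)f(k)/C(k) = k*(k + 4)/3.
s_(k+1) − s_k = 13/(k**2 + 7*k + 12) = t_k.

s_k = \frac{13 k}{3 \left(k + 3\right)}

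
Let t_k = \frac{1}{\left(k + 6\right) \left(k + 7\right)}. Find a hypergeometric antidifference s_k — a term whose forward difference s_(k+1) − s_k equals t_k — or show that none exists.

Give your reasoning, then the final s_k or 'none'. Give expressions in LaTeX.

Step 1: r(k) = (k + 6)/(k + 8).
A = k + 6, B = k + 8, C = 1.
f must satisfy (k + 6)·f(k+1) − (k + 7)·f(k) = 1.
From deg A=1, deg B=1, deg C=0: d=1.
Coefficient equations give f(k) = k/6.
Then R = B(k−1)f/C = k*(k + 7)/6, so s_k = R(k)·t_k = k/(6*(k + 6)).
s_(k+1) − s_k = 1/(k**2 + 13*k + 42) = t_k.

s_k = \frac{k}{6 \left(k + 6\right)}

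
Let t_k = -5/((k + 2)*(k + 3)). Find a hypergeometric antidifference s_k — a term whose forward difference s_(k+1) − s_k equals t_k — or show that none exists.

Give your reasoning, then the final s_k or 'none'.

s_k = -5*k/(2*k + 4)

r(k) = (k + 2)/(k + 4) after simplifying.
Factor: A=k + 2; B=k + 4; C=1.
f must satisfy (k + 2)·f(k+1) − (k + 3)·f(k) = 1.
d = 1 from the (1,1,0) case.
Match coefficients ⇒ f(k) = k/2.
Certificate R = B(k−1)f/C = k*(k + 3)/2 gives s_k = -5*k/(2*k + 4).
Check: Δs_k = -5/(k**2 + 5*k + 6). ✓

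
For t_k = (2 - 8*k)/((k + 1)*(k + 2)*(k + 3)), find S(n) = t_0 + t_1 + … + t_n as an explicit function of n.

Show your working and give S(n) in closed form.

S(n) = (-3*n**2 + n + 4)/(2*(n**2 + 5*n + 6))

Step 1: r(k) = (k + 1)*(4*k + 3)/((k + 4)*(4*k - 1)).
Factor: A=k + 1; B=k + 4; C=k - 1/4.
Set up (k + 1)·f(k+1) − (k + 3)·f(k) − (k - 1/4) = 0.
Bound: deg f ≤ 2.
Coefficient equations give f(k) = k*(3*k - 7)/16.
Then R = B(k−1)f/C = k*(k + 3)*(3*k - 7)/(4*(4*k - 1)), so s_k = R(k)·t_k = -k*(3*k - 7)/(2*(k + 1)*(k + 2)).
Δs = 2*(1 - 4*k)/(k**3 + 6*k**2 + 11*k + 6), as required.
s_(n+1) = (-3*n**2 + n + 4)/(2*(n**2 + 5*n + 6)) and s_(0) = 0, so S(n) = (-3*n**2 + n + 4)/(2*(n**2 + 5*n + 6)).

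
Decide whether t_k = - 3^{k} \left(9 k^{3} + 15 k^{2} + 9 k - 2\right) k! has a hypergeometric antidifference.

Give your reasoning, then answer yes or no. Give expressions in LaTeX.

Yes. s_k = 3^{k} \left(- 3 k^{2} + 3 k + 1\right) k!.

r(k) = 3*(9*k**4 + 51*k**3 + 108*k**2 + 97*k + 31)/(9*k**3 + 15*k**2 + 9*k - 2) after simplifying.
Normal form (A,B,C) = (3*k + 3, 1, k**3 + 5*k**2/3 + k - 2/9).
Key eq: (3*k + 3)·f(k+1) = (1)·f(k) + (k**3 + 5*k**2/3 + k - 2/9).
d = 2 from the (1,0,3) case.
Solve for f: f(k) = (3*k**2 - 3*k - 1)/9 (degree 2 ≤ 2).
Certificate R = B(k−1)f/C = (3*k**2 - 3*k - 1)/(9*k**3 + 15*k**2 + 9*k - 2) gives s_k = 3**k*(-3*k**2 + 3*k + 1)*factorial(k).
Verify: -3**k*(9*k**3 + 15*k**2 + 9*k - 2)*factorial(k) matches t_k.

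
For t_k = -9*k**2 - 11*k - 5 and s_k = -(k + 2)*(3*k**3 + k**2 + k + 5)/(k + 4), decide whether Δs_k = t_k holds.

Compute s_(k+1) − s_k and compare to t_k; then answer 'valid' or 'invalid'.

s_(k+1) = -(k + 3)*(k + 3*(k + 1)**3 + (k + 1)**2 + 6)/(k + 5)
s_(k+1) − s_k = (-9*k**4 - 80*k**3 - 192*k**2 - 169*k - 70)/(k**2 + 9*k + 20)
(s_(k+1) − s_k) − t_k = 2*(6*k**3 + 46*k**2 + 48*k + 15)/(k**2 + 9*k + 20)

Invalid: residual 2*(6*k**3 + 46*k**2 + 48*k + 15)/(k**2 + 9*k + 20) ≠ 0.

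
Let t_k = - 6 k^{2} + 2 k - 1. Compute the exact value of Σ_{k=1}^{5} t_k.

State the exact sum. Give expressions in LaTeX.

Σ = -305

t_(k+1)/t_k = (6*k**2 + 10*k + 5)/(6*k**2 - 2*k + 1).
A = 1, B = 1, C = k**2 - k/3 + 1/6.
Need (1)·f(k+1) − (1)·f(k) = k**2 - k/3 + 1/6.
From deg A=0, deg B=0, deg C=2: d=3.
A polynomial solution: f(k) = k*(2*k**2 - 4*k + 3)/6.
Certificate R = B(k−1)f/C = k*(2*k**2 - 4*k + 3)/(6*k**2 - 2*k + 1) gives s_k = k*(-2*k**2 + 4*k - 3).
Δs = -6*k**2 + 2*k - 1, as required.
Evaluate s at k=6 and k=1: -306 and -1; difference -305.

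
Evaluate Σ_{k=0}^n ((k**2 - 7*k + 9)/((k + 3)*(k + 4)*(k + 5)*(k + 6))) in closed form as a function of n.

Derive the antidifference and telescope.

S(n) = (n**3 + 44*n + 45)/(15*(n**3 + 15*n**2 + 74*n + 120))

The ratio is (k**3 - 2*k**2 - 12*k + 9)/(k**3 - 40*k + 63).
Gosper form: A/B · C(k+1)/C(k) with A=k + 3, B=k + 7, C=k**2 - 7*k + 9.
Solve (k + 3)·f(k+1) − (k + 6)·f(k) = k**2 - 7*k + 9.
Bound: deg f ≤ 3.
A polynomial solution: f(k) = k*(k**2 - 3*k + 47)/15.
So s_k = (B(k−1)f/C)·t_k = (k*(k + 6)*(k**2 - 3*k + 47)/(15*(k**2 - 7*k + 9)))·t_k = k*(k**2 - 3*k + 47)/(15*(k + 3)*(k + 4)*(k + 5)).
Check: Δs_k = (k**2 - 7*k + 9)/(k**4 + 18*k**3 + 119*k**2 + 342*k + 360). ✓
Telescope: S(n) = s_(n+1) − s_(0) = (n**3 + 44*n + 45)/(15*(n**3 + 15*n**2 + 74*n + 120)) − (0) = (n**3 + 44*n + 45)/(15*(n**3 + 15*n**2 + 74*n + 120)).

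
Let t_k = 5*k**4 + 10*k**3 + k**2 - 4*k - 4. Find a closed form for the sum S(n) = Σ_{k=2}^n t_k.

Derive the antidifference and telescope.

S(n) = n**5 + 5*n**4 + 7*n**3 + n**2 - 6*n - 8

Compute t_(k+1)/t_k: get (5*k**4 + 30*k**3 + 61*k**2 + 48*k + 8)/(5*k**4 + 10*k**3 + k**2 - 4*k - 4).
Gosper form: A/B · C(k+1)/C(k) with A=1, B=1, C=k**4 + 2*k**3 + k**2/5 - 4*k/5 - 4/5.
Solve (1)·f(k+1) − (1)·f(k) = k**4 + 2*k**3 + k**2/5 - 4*k/5 - 4/5.
d = 5 from the (0,0,4) case.
Solve for f: f(k) = k*(k**4 - 3*k**2 - 2)/5 (degree 5 ≤ 5).
Get s_k = R·t_k = k*(k**4 - 3*k**2 - 2) with R(k) = B(k−1)f(k)/C(k) = k*(k**4 - 3*k**2 - 2)/(5*k**4 + 10*k**3 + k**2 - 4*k - 4).
Check: Δs_k = 5*k**4 + 10*k**3 + k**2 - 4*k - 4. ✓
Telescope: S(n) = s_(n+1) − s_(2) = n**5 + 5*n**4 + 7*n**3 + n**2 - 6*n - 4 − (4) = n**5 + 5*n**4 + 7*n**3 + n**2 - 6*n - 8.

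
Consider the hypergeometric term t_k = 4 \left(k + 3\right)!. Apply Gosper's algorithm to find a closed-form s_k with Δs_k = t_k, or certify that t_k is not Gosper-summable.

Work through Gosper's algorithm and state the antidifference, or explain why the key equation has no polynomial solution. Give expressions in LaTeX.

no hypergeometric antidifference exists

Compute t_(k+1)/t_k: get k + 4.
Take A(k)=k + 4, B(k)=1, C(k)=1.
Need (k + 4)·f(k+1) − (1)·f(k) = 1.
Degrees (1,0,0) ⇒ d ≤ -1.
d = -1 < 0 ⇒ no nonzero polynomial f; not summable.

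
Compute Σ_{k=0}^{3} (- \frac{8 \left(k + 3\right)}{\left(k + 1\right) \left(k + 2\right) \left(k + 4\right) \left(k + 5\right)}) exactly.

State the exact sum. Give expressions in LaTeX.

Ratio r(k) = (k + 1)*(k + 4)**2/((k + 3)**2*(k + 6)).
Gosper form: A/B · C(k+1)/C(k) with A=k + 1, B=k + 6, C=k**2 + 6*k + 9.
Need (k + 1)·f(k+1) − (k + 5)·f(k) = k**2 + 6*k + 9.
Bound: deg f ≤ 4.
Solving with deg f ≤ 4: f(k) = k*(k + 2)*(k + 3)*(k + 5)/8.
R(k) = B(k−1)·f(k)/C(k) = k*(k + 2)*(k + 5)**2/(8*(k + 3)); s_k = R·t_k = k*(-k - 5)/(k**2 + 5*k + 4).
Verify: 8*(-k - 3)/(k**4 + 12*k**3 + 49*k**2 + 78*k + 40) matches t_k.
Sum = s_(4) − s_(0); s_(4) = -9/10, s_(0) = 0 ⇒ -9/10.

Σ = -9/10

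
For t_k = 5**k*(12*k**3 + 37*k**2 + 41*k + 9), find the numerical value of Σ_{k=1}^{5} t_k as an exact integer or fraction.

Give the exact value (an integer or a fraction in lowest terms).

r(k) = 5*(12*k**3 + 73*k**2 + 151*k + 99)/(12*k**3 + 37*k**2 + 41*k + 9) after simplifying.
A = 5, B = 1, C = k**3 + 37*k**2/12 + 41*k/12 + 3/4.
Key eq: (5)·f(k+1) = (1)·f(k) + (k**3 + 37*k**2/12 + 41*k/12 + 3/4).
Bound: deg f ≤ 3.
Match coefficients ⇒ f(k) = (3*k**3 - 2*k**2 + 4*k - 4)/12.
Get s_k = R·t_k = 5**k*(3*k**3 - 2*k**2 + 4*k - 4) with R(k) = B(k−1)f(k)/C(k) = (3*k**3 - 2*k**2 + 4*k - 4)/(12*k**3 + 37*k**2 + 41*k + 9).
Check: Δs_k = 5**k*(12*k**3 + 37*k**2 + 41*k + 9). ✓
Telescoping: Σ = s_(6) − s_(1) = 9312500 − (5) = 9312495.

Σ = 9312495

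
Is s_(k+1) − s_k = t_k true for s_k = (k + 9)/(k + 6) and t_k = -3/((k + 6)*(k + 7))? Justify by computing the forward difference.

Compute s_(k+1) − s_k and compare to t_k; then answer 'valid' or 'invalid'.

s_(k+1) = (k + 10)/(k + 7)
s_(k+1) − s_k = -3/(k**2 + 13*k + 42)
(s_(k+1) − s_k) − t_k = 0

Valid: the claim telescopes to t_k.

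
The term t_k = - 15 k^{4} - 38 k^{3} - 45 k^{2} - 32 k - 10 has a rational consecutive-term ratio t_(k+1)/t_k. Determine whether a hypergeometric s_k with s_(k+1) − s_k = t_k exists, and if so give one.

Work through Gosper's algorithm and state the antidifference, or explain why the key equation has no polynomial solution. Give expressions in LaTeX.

s_k = k \left(- 3 k^{4} - 2 k^{3} - k^{2} - 3 k - 1\right)

The ratio is (15*k**4 + 98*k**3 + 249*k**2 + 296*k + 140)/(15*k**4 + 38*k**3 + 45*k**2 + 32*k + 10).
Normal form (A,B,C) = (1, 1, k**4 + 38*k**3/15 + 3*k**2 + 32*k/15 + 2/3).
Set up (1)·f(k+1) − (1)·f(k) − (k**4 + 38*k**3/15 + 3*k**2 + 32*k/15 + 2/3) = 0.
Bound: deg f ≤ 5.
Solving with deg f ≤ 5: f(k) = k*(k + 1)*(3*k**3 - k**2 + 2*k + 1)/15.
R(k) = B(k−1)·f(k)/C(k) = k*(3*k**3 - k**2 + 2*k + 1)/(15*k**3 + 23*k**2 + 22*k + 10); s_k = R·t_k = k*(-3*k**4 - 2*k**3 - k**2 - 3*k - 1).
Check: Δs_k = -15*k**4 - 38*k**3 - 45*k**2 - 32*k - 10. ✓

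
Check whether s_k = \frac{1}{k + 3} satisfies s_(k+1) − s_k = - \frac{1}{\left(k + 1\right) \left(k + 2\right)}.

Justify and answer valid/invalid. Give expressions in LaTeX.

s_(k+1) = 1/(k + 4)
s_(k+1) − s_k = -1/((k + 3)*(k + 4))
(s_(k+1) − s_k) − t_k = 2*(2*k + 5)/(k**4 + 10*k**3 + 35*k**2 + 50*k + 24)

Invalid: residual \frac{2 \left(2 k + 5\right)}{k^{4} + 10 k^{3} + 35 k^{2} + 50 k + 24} ≠ 0.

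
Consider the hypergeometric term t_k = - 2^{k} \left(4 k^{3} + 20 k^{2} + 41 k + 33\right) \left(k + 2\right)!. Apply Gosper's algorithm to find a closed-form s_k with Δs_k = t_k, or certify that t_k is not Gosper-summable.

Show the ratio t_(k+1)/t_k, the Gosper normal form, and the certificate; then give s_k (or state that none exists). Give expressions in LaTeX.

r(k) = 2*(4*k**4 + 44*k**3 + 189*k**2 + 377*k + 294)/(4*k**3 + 20*k**2 + 41*k + 33) after simplifying.
Normal form (A,B,C) = (2*k + 6, 1, k**3 + 5*k**2 + 41*k/4 + 33/4).
f must satisfy (2*k + 6)·f(k+1) − (1)·f(k) = k**3 + 5*k**2 + 41*k/4 + 33/4.
d = 2 from the (1,0,3) case.
A polynomial solution: f(k) = (2*k**2 + k + 3)/4.
So s_k = (B(k−1)f/C)·t_k = ((2*k**2 + k + 3)/(4*k**3 + 20*k**2 + 41*k + 33))·t_k = -2**k*(2*k**2 + k + 3)*factorial(k + 2).
Δs = -2**k*(4*k**3 + 20*k**2 + 41*k + 33)*factorial(k + 2), as required.

s_k = - 2^{k} \left(2 k^{2} + k + 3\right) \left(k + 2\right)!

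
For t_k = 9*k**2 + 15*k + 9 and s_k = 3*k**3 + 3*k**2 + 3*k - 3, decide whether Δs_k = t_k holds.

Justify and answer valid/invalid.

valid (s_(k+1) − s_k reduces to t_k)

s_(k+1) = 3*k + 3*(k + 1)**3 + 3*(k + 1)**2
s_(k+1) − s_k = 9*k**2 + 15*k + 9
(s_(k+1) − s_k) − t_k = 0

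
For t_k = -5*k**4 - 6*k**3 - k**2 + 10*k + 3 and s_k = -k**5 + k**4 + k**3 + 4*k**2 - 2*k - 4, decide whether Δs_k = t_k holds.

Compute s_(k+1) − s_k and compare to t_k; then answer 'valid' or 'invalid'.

valid (s_(k+1) − s_k reduces to t_k)

s_(k+1) = -k**5 - 4*k**4 - 5*k**3 + 3*k**2 + 8*k - 1
s_(k+1) − s_k = -5*k**4 - 6*k**3 - k**2 + 10*k + 3
(s_(k+1) − s_k) − t_k = 0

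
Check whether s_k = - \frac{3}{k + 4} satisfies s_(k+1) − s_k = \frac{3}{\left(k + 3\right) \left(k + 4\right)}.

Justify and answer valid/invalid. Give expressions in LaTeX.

Invalid: residual - \frac{6}{k^{3} + 12 k^{2} + 47 k + 60} ≠ 0.

s_(k+1) = -3/(k + 5)
s_(k+1) − s_k = 3/((k + 4)*(k + 5))
(s_(k+1) − s_k) − t_k = -6/(k**3 + 12*k**2 + 47*k + 60)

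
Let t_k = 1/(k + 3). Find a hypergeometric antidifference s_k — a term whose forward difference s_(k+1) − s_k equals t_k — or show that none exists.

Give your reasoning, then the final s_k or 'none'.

Compute t_(k+1)/t_k: get (k + 3)/(k + 4).
A = k + 3, B = k + 4, C = 1.
Key eq: (k + 3)·f(k+1) = (k + 3)·f(k) + (1).
d = 0 from the (1,1,0) case.
Put f(k) = c0: A·f(k+1) − B(k−1)·f(k) − C = -1; need -1 = 0 — inconsistent ⇒ no f, not summable.

none — t_k is not Gosper-summable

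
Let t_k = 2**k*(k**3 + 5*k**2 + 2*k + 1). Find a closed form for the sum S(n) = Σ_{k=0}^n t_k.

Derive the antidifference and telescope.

S(n) = 2**(n + 1)*n**3 + 2**(n + 1)*n + 2**(n + 1) + 2**(n + 2)*n**2 - 1

Ratio r(k) = 2*(k**3 + 8*k**2 + 15*k + 9)/(k**3 + 5*k**2 + 2*k + 1).
Factor: A=2; B=1; C=k**3 + 5*k**2 + 2*k + 1.
Need (2)·f(k+1) − (1)·f(k) = k**3 + 5*k**2 + 2*k + 1.
deg f ≤ 3 (via 0,0,3).
Solving with deg f ≤ 3: f(k) = k**3 - k**2 + 1.
Certificate R = B(k−1)f/C = (k**3 - k**2 + 1)/(k**3 + 5*k**2 + 2*k + 1) gives s_k = 2**k*(k**3 - k**2 + 1).
Check: Δs_k = 2**k*(k**3 + 5*k**2 + 2*k + 1). ✓
Σ_(k=0)^n t_k = s_(n+1) − s_(0) = (2**(n + 1)*(n**3 + 2*n**2 + n + 1)) − (1), i.e. 2**(n + 1)*n**3 + 2**(n + 1)*n + 2**(n + 1) + 2**(n + 2)*n**2 - 1.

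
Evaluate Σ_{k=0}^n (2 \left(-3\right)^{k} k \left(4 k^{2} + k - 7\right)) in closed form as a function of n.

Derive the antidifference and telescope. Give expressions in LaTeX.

S(n) = 6 \left(-3\right)^{n} n^{3} + 6 \left(-3\right)^{n} n^{2} - 12 \left(-3\right)^{n} n - 3 \left(-3\right)^{n} + 3

Step 1: r(k) = 3*(-4*k**3 - 13*k**2 - 7*k + 2)/(k*(4*k**2 + k - 7)).
Normal form (A,B,C) = (-3, 1, k**3 + k**2/4 - 7*k/4).
Set up (-3)·f(k+1) − (1)·f(k) − (k**3 + k**2/4 - 7*k/4) = 0.
deg f ≤ 3 (via 0,0,3).
Coefficient equations give f(k) = -(2*k**3 - 4*k**2 - 2*k + 3)/8.
Then R = B(k−1)f/C = -(2*k**3 - 4*k**2 - 2*k + 3)/(2*k*(4*k**2 + k - 7)), so s_k = R(k)·t_k = (-3)**k*(-2*k**3 + 4*k**2 + 2*k - 3).
Check: Δs_k = 2*(-3)**k*k*(4*k**2 + k - 7). ✓
s_(n+1) = (-3)**(n + 1)*(-2*n**3 - 2*n**2 + 4*n + 1) and s_(0) = -3, so S(n) = 6*(-3)**n*n**3 + 6*(-3)**n*n**2 - 12*(-3)**n*n - 3*(-3)**n + 3.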